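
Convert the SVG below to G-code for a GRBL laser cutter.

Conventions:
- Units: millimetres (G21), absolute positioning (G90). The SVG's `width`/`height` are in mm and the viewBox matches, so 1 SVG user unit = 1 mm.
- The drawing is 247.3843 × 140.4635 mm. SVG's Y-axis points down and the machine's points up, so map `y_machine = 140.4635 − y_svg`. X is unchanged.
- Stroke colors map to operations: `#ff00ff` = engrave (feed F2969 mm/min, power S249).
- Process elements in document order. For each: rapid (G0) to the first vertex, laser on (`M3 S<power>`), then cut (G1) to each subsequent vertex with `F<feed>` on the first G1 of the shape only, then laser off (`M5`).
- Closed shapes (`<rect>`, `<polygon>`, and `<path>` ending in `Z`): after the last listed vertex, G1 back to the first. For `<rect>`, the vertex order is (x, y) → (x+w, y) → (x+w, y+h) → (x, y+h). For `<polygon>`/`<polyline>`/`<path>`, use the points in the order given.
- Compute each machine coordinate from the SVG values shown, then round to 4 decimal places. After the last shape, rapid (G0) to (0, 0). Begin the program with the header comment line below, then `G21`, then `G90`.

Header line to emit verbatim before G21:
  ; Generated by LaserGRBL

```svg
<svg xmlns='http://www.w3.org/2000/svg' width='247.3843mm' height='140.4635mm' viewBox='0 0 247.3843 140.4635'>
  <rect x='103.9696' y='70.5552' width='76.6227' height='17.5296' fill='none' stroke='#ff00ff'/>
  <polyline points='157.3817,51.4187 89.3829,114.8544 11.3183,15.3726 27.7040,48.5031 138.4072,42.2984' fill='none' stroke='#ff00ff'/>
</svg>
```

; Generated by LaserGRBL
G21
G90
G0 X103.9696 Y69.9083
M3 S249
G1 X180.5923 Y69.9083 F2969
G1 X180.5923 Y52.3787
G1 X103.9696 Y52.3787
G1 X103.9696 Y69.9083
M5
G0 X157.3817 Y89.0448
M3 S249
G1 X89.3829 Y25.6091 F2969
G1 X11.3183 Y125.0909
G1 X27.7040 Y91.9604
G1 X138.4072 Y98.1651
M5
G0 X0.0000 Y0.0000

Since the viewBox matches the mm dimensions, user units are millimetres directly. The only transform is the Y-flip y_m = 140.4635 − y_svg.

Shape 1 is a rectangle drawn with `<rect>`. Its stroke #ff00ff means engrave at S249, F2969. After flipping Y the toolpath is (103.9696,69.9083) → (180.5923,69.9083) → (180.5923,52.3787) → (103.9696,52.3787) → (103.9696,69.9083), returning to the start.

Shape 2 is a open polyline drawn with `<polyline>`. Its stroke #ff00ff means engrave at S249, F2969. After flipping Y the toolpath is (157.3817,89.0448) → (89.3829,25.6091) → (11.3183,125.0909) → (27.7040,91.9604) → (138.4072,98.1651).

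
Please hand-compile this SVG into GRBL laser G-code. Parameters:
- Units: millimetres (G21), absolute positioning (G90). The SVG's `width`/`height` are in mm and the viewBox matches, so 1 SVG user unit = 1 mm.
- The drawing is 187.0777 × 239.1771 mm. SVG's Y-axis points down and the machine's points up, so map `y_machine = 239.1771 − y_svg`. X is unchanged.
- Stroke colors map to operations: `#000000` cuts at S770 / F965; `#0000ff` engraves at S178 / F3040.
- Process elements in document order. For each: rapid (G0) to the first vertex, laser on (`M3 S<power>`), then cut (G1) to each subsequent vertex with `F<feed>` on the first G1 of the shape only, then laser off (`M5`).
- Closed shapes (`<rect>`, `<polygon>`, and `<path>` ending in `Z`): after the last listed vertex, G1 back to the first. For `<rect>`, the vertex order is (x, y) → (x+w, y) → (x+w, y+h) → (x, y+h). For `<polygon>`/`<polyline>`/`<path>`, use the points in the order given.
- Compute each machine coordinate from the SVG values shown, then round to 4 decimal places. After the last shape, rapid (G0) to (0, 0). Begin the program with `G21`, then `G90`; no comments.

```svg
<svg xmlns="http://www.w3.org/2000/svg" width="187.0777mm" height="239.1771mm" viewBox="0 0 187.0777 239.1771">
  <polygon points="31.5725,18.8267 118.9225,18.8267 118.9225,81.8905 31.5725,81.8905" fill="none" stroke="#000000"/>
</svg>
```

G21
G90
G0 X31.5725 Y220.3504
M3 S770
G1 X118.9225 Y220.3504 F965
G1 X118.9225 Y157.2866
G1 X31.5725 Y157.2866
G1 X31.5725 Y220.3504
M5
G0 X0.0000 Y0.0000

viewBox `0 0 187.0777 239.1771` with mm width/height → 1 unit = 1 mm. Flip: y_m = 239.1771 − y_svg.

**Shape 1** — `<polygon>` rectangle, stroke `#000000` → cut (S770, F965). Machine vertices: (31.5725,220.3504) → (118.9225,220.3504) → (118.9225,157.2866) → (31.5725,157.2866) → (31.5725,220.3504). Closed: final G1 returns to the first vertex.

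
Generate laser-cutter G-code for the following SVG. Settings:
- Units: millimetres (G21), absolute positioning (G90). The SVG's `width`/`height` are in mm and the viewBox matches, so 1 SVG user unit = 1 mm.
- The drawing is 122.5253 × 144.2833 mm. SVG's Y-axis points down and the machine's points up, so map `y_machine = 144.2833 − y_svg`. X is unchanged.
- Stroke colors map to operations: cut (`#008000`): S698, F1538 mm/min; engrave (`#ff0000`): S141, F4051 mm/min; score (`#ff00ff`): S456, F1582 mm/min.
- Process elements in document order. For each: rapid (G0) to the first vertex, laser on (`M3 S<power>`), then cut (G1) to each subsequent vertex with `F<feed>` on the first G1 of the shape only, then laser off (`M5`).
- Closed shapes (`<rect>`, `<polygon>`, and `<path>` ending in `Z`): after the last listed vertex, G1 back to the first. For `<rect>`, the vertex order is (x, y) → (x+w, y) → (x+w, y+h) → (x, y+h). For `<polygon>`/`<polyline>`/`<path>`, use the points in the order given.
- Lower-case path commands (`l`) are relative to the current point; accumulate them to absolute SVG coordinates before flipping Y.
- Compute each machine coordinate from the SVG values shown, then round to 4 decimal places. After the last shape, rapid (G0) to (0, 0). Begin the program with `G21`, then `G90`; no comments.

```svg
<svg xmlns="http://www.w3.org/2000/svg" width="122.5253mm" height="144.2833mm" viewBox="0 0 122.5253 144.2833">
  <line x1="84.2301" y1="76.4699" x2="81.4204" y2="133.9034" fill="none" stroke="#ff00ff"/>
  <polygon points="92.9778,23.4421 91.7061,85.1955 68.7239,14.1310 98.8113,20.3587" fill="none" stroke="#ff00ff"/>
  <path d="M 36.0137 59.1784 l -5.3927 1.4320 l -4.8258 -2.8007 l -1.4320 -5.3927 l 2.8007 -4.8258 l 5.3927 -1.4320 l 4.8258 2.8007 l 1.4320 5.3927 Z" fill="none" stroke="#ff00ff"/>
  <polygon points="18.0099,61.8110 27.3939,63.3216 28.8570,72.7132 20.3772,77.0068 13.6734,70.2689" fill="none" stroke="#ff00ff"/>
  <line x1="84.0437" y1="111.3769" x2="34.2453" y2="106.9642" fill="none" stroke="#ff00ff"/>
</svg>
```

G21
G90
G0 X84.2301 Y67.8134
M3 S456
G1 X81.4204 Y10.3799 F1582
M5
G0 X92.9778 Y120.8412
M3 S456
G1 X91.7061 Y59.0878 F1582
G1 X68.7239 Y130.1523
G1 X98.8113 Y123.9246
G1 X92.9778 Y120.8412
M5
G0 X36.0137 Y85.1049
M3 S456
G1 X30.6210 Y83.6729 F1582
G1 X25.7952 Y86.4736
G1 X24.3632 Y91.8663
G1 X27.1639 Y96.6921
G1 X32.5566 Y98.1241
G1 X37.3824 Y95.3234
G1 X38.8144 Y89.9307
G1 X36.0137 Y85.1049
M5
G0 X18.0099 Y82.4723
M3 S456
G1 X27.3939 Y80.9617 F1582
G1 X28.8570 Y71.5701
G1 X20.3772 Y67.2765
G1 X13.6734 Y74.0144
G1 X18.0099 Y82.4723
M5
G0 X84.0437 Y32.9064
M3 S456
G1 X34.2453 Y37.3191 F1582
M5
G0 X0.0000 Y0.0000

Since the viewBox matches the mm dimensions, user units are millimetres directly. The only transform is the Y-flip y_m = 144.2833 − y_svg.

Shape 1 is a line segment drawn with `<line>`. Its stroke #ff00ff means score at S456, F1582. After flipping Y the toolpath is (84.2301,67.8134) → (81.4204,10.3799).

Shape 2 is a closed polygon drawn with `<polygon>`. Its stroke #ff00ff means score at S456, F1582. After flipping Y the toolpath is (92.9778,120.8412) → (91.7061,59.0878) → (68.7239,130.1523) → (98.8113,123.9246) → (92.9778,120.8412), returning to the start.

Shape 3 is a regular polygon drawn with `<path>`. Its stroke #ff00ff means score at S456, F1582. After flipping Y the toolpath is (36.0137,85.1049) → (30.6210,83.6729) → (25.7952,86.4736) → (24.3632,91.8663) → (27.1639,96.6921) → (32.5566,98.1241) → (37.3824,95.3234) → (38.8144,89.9307) → (36.0137,85.1049), returning to the start.

Shape 4 is a regular polygon drawn with `<polygon>`. Its stroke #ff00ff means score at S456, F1582. After flipping Y the toolpath is (18.0099,82.4723) → (27.3939,80.9617) → (28.8570,71.5701) → (20.3772,67.2765) → (13.6734,74.0144) → (18.0099,82.4723), returning to the start.

Shape 5 is a line segment drawn with `<line>`. Its stroke #ff00ff means score at S456, F1582. After flipping Y the toolpath is (84.0437,32.9064) → (34.2453,37.3191).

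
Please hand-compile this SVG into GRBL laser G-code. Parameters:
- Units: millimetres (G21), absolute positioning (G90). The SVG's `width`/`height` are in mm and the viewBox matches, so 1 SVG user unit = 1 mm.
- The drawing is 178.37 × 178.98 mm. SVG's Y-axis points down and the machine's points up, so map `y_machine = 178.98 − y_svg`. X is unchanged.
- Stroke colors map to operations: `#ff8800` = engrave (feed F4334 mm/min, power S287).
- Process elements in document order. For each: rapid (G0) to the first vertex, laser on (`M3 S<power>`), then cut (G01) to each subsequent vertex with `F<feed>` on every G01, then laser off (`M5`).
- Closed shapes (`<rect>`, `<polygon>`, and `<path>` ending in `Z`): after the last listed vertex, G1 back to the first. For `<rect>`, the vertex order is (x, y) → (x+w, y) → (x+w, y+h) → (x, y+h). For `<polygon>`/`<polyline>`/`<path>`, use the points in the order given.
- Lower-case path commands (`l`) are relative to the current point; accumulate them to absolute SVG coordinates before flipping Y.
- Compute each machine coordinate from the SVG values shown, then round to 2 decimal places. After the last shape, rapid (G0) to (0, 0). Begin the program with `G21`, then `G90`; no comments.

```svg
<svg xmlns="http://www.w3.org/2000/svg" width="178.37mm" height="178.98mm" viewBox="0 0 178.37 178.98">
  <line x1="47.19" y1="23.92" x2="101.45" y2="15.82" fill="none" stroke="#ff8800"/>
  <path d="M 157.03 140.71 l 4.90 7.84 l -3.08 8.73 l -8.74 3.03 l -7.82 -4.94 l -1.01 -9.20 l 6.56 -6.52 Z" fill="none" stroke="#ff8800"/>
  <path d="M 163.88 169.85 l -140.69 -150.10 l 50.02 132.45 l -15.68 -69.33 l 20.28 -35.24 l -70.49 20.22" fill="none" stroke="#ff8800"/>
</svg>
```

G21
G90
G0 X47.19 Y155.06
M3 S287
G01 X101.45 Y163.16 F4334
M5
G0 X157.03 Y38.27
M3 S287
G01 X161.93 Y30.43 F4334
G01 X158.85 Y21.70 F4334
G01 X150.11 Y18.67 F4334
G01 X142.29 Y23.61 F4334
G01 X141.28 Y32.81 F4334
G01 X147.84 Y39.33 F4334
G01 X157.03 Y38.27 F4334
M5
G0 X163.88 Y9.13
M3 S287
G01 X23.19 Y159.23 F4334
G01 X73.21 Y26.78 F4334
G01 X57.53 Y96.11 F4334
G01 X77.81 Y131.35 F4334
G01 X7.32 Y111.13 F4334
M5
G0 X0.00 Y0.00

viewBox `0 0 178.37 178.98` with mm width/height → 1 unit = 1 mm. Flip: y_m = 178.98 − y_svg.

**Shape 1** — `<line>` line segment, stroke `#ff8800` → engrave (S287, F4334). Machine vertices: (47.19,155.06) → (101.45,163.16). Open path.

**Shape 2** — `<path>` regular polygon, stroke `#ff8800` → engrave (S287, F4334). Machine vertices: (157.03,38.27) → (161.93,30.43) → (158.85,21.70) → (150.11,18.67) → (142.29,23.61) → (141.28,32.81) → (147.84,39.33) → (157.03,38.27). Closed: final G1 returns to the first vertex.

**Shape 3** — `<path>` open polyline, stroke `#ff8800` → engrave (S287, F4334). Machine vertices: (163.88,9.13) → (23.19,159.23) → (73.21,26.78) → (57.53,96.11) → (77.81,131.35) → (7.32,111.13). Open path.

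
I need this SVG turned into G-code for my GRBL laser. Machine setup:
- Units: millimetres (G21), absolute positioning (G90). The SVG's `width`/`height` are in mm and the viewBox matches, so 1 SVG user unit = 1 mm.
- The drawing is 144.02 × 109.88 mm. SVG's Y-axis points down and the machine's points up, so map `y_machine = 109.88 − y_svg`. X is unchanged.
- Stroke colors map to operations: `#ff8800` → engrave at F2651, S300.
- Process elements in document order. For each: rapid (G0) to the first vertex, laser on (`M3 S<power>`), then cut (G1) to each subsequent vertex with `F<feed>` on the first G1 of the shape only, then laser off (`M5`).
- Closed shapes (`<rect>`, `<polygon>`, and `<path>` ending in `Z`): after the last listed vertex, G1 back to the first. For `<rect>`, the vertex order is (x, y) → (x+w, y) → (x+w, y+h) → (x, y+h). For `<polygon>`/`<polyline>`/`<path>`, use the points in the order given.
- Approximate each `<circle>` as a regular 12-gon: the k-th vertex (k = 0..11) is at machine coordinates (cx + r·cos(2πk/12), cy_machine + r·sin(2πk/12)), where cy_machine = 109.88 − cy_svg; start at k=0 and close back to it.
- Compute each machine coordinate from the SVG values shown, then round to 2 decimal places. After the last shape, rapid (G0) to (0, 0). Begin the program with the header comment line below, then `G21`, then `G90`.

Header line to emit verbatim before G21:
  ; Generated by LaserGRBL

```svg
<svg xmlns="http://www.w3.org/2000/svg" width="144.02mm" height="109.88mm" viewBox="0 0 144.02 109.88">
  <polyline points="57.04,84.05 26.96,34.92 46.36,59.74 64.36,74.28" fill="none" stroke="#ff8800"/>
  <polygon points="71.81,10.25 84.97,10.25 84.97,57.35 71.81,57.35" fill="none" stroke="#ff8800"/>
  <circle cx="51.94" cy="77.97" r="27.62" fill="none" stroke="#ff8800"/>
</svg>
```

; Generated by LaserGRBL
G21
G90
G0 X57.04 Y25.83
M3 S300
G1 X26.96 Y74.96 F2651
G1 X46.36 Y50.14
G1 X64.36 Y35.60
M5
G0 X71.81 Y99.63
M3 S300
G1 X84.97 Y99.63 F2651
G1 X84.97 Y52.53
G1 X71.81 Y52.53
G1 X71.81 Y99.63
M5
G0 X79.56 Y31.91
M3 S300
G1 X75.86 Y45.72 F2651
G1 X65.75 Y55.83
G1 X51.94 Y59.53
G1 X38.13 Y55.83
G1 X28.02 Y45.72
G1 X24.32 Y31.91
G1 X28.02 Y18.10
G1 X38.13 Y7.99
G1 X51.94 Y4.29
G1 X65.75 Y7.99
G1 X75.86 Y18.10
G1 X79.56 Y31.91
M5
G0 X0.00 Y0.00

viewBox `0 0 144.02 109.88` with mm width/height → 1 unit = 1 mm. Flip: y_m = 109.88 − y_svg.

**Shape 1** — `<polyline>` open polyline, stroke `#ff8800` → engrave (S300, F2651). Machine vertices: (57.04,25.83) → (26.96,74.96) → (46.36,50.14) → (64.36,35.60). Open path.

**Shape 2** — `<polygon>` rectangle, stroke `#ff8800` → engrave (S300, F2651). Machine vertices: (71.81,99.63) → (84.97,99.63) → (84.97,52.53) → (71.81,52.53) → (71.81,99.63). Closed: final G1 returns to the first vertex.

**Shape 3** — `<circle>` circle, stroke `#ff8800` → engrave (S300, F2651). Machine vertices: (79.56,31.91) → (75.86,45.72) → (65.75,55.83) → (51.94,59.53) → (38.13,55.83) → (28.02,45.72) → (24.32,31.91) → (28.02,18.10) → (38.13,7.99) → (51.94,4.29) → (65.75,7.99) → (75.86,18.10) → (79.56,31.91). Closed: final G1 returns to the first vertex.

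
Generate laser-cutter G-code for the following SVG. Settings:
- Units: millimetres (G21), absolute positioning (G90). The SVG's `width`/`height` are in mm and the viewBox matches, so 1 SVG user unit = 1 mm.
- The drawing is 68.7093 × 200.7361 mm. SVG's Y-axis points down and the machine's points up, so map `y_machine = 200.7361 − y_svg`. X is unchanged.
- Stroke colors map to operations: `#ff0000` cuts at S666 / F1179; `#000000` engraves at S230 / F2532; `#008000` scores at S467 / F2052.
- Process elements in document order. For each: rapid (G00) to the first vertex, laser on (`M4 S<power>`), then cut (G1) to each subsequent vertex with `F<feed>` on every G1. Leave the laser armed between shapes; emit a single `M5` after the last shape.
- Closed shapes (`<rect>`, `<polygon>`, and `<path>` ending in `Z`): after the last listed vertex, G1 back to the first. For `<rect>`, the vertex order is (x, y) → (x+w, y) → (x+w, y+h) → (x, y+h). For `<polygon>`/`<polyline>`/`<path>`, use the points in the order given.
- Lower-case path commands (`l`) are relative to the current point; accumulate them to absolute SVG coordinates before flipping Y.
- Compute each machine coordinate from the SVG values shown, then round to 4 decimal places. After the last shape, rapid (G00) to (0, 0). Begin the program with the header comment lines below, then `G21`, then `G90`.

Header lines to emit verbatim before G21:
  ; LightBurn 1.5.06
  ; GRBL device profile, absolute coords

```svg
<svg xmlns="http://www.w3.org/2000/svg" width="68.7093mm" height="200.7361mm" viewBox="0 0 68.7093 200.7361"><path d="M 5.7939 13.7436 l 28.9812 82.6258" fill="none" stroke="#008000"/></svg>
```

1 u = 1 mm; y_m = 200.7361 − y.

[1] `<path>` line segment, #008000→score S467 F2052: (5.7939,186.9925) → (34.7751,104.3667)

; LightBurn 1.5.06
; GRBL device profile, absolute coords
G21
G90
G00 X5.7939 Y186.9925
M4 S467
G1 X34.7751 Y104.3667 F2052
M5
G00 X0.0000 Y0.0000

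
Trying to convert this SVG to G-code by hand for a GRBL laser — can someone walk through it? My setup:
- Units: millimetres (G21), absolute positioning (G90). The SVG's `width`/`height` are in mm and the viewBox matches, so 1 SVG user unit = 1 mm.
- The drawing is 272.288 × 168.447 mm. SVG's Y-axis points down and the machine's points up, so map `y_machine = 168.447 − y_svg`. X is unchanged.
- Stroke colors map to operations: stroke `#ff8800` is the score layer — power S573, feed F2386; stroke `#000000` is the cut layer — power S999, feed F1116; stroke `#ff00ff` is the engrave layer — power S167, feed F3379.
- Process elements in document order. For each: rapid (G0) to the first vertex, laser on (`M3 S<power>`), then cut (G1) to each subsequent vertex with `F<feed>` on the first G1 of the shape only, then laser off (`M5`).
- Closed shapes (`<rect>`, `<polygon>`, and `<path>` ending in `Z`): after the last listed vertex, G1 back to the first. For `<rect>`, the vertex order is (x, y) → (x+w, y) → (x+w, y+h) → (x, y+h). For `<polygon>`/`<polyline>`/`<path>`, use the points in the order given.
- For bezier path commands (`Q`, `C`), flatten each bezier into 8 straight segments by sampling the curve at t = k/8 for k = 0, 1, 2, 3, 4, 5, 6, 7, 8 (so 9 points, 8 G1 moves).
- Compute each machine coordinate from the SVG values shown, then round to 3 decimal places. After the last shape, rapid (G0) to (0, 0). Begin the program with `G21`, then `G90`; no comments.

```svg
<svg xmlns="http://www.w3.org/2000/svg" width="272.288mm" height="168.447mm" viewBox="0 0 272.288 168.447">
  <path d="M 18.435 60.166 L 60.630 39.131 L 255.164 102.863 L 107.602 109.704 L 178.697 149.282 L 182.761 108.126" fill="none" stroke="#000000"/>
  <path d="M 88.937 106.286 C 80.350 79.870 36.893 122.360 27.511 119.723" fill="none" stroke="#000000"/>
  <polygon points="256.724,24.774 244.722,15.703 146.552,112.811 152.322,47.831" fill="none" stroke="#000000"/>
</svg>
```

G21
G90
G0 X18.435 Y108.281
M3 S999
G1 X60.630 Y129.316 F1116
G1 X255.164 Y65.584
G1 X107.602 Y58.743
G1 X178.697 Y19.165
G1 X182.761 Y60.321
M5
G0 X88.937 Y62.161
M3 S999
G1 X84.217 Y69.060 F1116
G1 X77.036 Y70.835
G1 X68.202 Y68.823
G1 X58.522 Y64.360
G1 X48.805 Y58.782
G1 X39.859 Y53.426
G1 X32.492 Y49.628
G1 X27.511 Y48.724
M5
G0 X256.724 Y143.673
M3 S999
G1 X244.722 Y152.744 F1116
G1 X146.552 Y55.636
G1 X152.322 Y120.616
G1 X256.724 Y143.673
M5
G0 X0.000 Y0.000

1 u = 1 mm; y_m = 168.447 − y.

[1] `<path>` open polyline, #000000→cut S999 F1116: (18.435,108.281) → (60.630,129.316) → (255.164,65.584) → (107.602,58.743) → (178.697,19.165) → (182.761,60.321)

[2] `<path>` cubic bezier, #000000→cut S999 F1116: (88.937,62.161) → (84.217,69.060) → (77.036,70.835) → (68.202,68.823) → (58.522,64.360) → (48.805,58.782) → (39.859,53.426) → (32.492,49.628) → (27.511,48.724)

[3] `<polygon>` closed polygon, #000000→cut S999 F1116: (256.724,143.673) → (244.722,152.744) → (146.552,55.636) → (152.322,120.616) → (256.724,143.673) (closed)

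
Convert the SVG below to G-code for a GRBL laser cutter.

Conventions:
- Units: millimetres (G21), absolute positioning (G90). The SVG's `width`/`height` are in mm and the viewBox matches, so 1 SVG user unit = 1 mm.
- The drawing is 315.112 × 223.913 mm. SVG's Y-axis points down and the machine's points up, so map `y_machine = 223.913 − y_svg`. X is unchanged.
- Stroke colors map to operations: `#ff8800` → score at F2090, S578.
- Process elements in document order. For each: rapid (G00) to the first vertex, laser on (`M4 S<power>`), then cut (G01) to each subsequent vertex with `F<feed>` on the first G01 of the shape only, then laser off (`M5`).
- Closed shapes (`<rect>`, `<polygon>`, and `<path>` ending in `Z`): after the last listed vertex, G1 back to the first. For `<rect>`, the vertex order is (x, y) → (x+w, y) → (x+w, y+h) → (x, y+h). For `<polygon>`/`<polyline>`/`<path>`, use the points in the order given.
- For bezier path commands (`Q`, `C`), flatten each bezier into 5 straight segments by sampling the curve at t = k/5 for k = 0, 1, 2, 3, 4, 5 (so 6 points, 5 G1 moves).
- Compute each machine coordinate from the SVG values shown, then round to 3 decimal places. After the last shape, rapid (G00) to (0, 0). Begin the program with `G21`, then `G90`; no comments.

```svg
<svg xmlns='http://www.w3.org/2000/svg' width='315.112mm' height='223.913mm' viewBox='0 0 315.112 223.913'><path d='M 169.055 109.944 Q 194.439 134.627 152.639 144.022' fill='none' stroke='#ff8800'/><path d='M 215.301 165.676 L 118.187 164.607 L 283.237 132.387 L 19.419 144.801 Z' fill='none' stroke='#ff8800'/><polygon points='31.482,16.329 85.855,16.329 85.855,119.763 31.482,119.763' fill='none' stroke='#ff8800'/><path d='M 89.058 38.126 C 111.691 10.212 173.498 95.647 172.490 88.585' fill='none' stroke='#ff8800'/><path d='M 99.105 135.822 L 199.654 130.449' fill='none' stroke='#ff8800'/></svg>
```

1 u = 1 mm; y_m = 223.913 − y.

[1] `<path>` quadratic bezier, #ff8800→score S578 F2090: (169.055,113.969) → (176.521,104.707) → (178.613,96.669) → (175.330,89.853) → (166.672,84.261) → (152.639,79.891)

[2] `<path>` closed polygon, #ff8800→score S578 F2090: (215.301,58.237) → (118.187,59.306) → (283.237,91.526) → (19.419,79.112) → (215.301,58.237) (closed)

[3] `<polygon>` rectangle, #ff8800→score S578 F2090: (31.482,207.584) → (85.855,207.584) → (85.855,104.150) → (31.482,104.150) → (31.482,207.584) (closed)

[4] `<path>` cubic bezier, #ff8800→score S578 F2090: (89.058,185.787) → (106.523,190.580) → (128.494,178.050) → (150.076,158.078) → (166.373,140.544) → (172.490,135.328)

[5] `<path>` line segment, #ff8800→score S578 F2090: (99.105,88.091) → (199.654,93.464)

G21
G90
G00 X169.055 Y113.969
M4 S578
G01 X176.521 Y104.707 F2090
G01 X178.613 Y96.669
G01 X175.330 Y89.853
G01 X166.672 Y84.261
G01 X152.639 Y79.891
M5
G00 X215.301 Y58.237
M4 S578
G01 X118.187 Y59.306 F2090
G01 X283.237 Y91.526
G01 X19.419 Y79.112
G01 X215.301 Y58.237
M5
G00 X31.482 Y207.584
M4 S578
G01 X85.855 Y207.584 F2090
G01 X85.855 Y104.150
G01 X31.482 Y104.150
G01 X31.482 Y207.584
M5
G00 X89.058 Y185.787
M4 S578
G01 X106.523 Y190.580 F2090
G01 X128.494 Y178.050
G01 X150.076 Y158.078
G01 X166.373 Y140.544
G01 X172.490 Y135.328
M5
G00 X99.105 Y88.091
M4 S578
G01 X199.654 Y93.464 F2090
M5
G00 X0.000 Y0.000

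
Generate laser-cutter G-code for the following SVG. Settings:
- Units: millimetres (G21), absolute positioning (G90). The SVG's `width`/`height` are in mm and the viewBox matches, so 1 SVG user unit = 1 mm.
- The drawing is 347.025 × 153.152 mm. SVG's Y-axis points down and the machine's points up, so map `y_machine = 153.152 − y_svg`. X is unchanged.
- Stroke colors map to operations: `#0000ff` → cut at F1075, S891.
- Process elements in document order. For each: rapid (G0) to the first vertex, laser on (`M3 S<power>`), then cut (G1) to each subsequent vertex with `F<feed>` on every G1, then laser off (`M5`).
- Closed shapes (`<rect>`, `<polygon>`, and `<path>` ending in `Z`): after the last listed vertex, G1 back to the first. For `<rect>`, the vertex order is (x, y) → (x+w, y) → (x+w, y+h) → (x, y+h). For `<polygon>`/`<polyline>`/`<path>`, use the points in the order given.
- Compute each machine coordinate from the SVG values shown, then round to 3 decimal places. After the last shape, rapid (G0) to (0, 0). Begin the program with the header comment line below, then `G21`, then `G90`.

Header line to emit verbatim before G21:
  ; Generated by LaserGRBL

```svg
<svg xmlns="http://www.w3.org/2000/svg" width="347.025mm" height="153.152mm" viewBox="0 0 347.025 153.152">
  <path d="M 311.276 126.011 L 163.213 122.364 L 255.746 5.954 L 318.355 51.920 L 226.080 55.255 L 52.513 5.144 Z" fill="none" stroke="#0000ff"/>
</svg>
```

Since the viewBox matches the mm dimensions, user units are millimetres directly. The only transform is the Y-flip y_m = 153.152 − y_svg.

Shape 1 is a closed polygon drawn with `<path>`. Its stroke #0000ff means cut at S891, F1075. After flipping Y the toolpath is (311.276,27.141) → (163.213,30.788) → (255.746,147.198) → (318.355,101.232) → (226.080,97.897) → (52.513,148.008) → (311.276,27.141), returning to the start.

; Generated by LaserGRBL
G21
G90
G0 X311.276 Y27.141
M3 S891
G1 X163.213 Y30.788 F1075
G1 X255.746 Y147.198 F1075
G1 X318.355 Y101.232 F1075
G1 X226.080 Y97.897 F1075
G1 X52.513 Y148.008 F1075
G1 X311.276 Y27.141 F1075
M5
G0 X0.000 Y0.000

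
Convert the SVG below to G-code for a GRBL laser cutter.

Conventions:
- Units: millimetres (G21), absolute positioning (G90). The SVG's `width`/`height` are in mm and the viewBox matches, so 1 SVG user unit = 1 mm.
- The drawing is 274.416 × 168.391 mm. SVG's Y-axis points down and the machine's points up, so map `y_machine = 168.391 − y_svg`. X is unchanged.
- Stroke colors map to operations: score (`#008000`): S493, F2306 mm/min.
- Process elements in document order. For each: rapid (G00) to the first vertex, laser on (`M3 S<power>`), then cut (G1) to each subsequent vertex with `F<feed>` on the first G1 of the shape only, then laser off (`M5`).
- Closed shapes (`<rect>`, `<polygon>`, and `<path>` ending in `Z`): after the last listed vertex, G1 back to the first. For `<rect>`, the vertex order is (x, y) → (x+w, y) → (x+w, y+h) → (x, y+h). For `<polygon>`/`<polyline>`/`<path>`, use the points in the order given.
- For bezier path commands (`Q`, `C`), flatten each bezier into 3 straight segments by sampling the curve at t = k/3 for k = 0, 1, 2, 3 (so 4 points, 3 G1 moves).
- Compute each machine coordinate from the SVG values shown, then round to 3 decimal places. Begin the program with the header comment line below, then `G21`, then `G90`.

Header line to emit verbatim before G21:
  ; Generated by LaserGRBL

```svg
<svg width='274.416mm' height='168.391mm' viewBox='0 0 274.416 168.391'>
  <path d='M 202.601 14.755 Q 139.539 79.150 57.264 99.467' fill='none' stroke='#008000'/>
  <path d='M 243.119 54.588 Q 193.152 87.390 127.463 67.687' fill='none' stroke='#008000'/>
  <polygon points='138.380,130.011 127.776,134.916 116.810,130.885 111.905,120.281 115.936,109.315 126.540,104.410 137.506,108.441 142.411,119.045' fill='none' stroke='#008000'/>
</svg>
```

; Generated by LaserGRBL
G21
G90
G00 X202.601 Y153.636
M3 S493
G1 X158.425 Y115.604 F2306
G1 X109.979 Y87.366
G1 X57.264 Y68.924
M5
G00 X243.119 Y113.803
M3 S493
G1 X208.061 Y97.769 F2306
G1 X169.509 Y93.403
G1 X127.463 Y100.704
M5
G00 X138.380 Y38.380
M3 S493
G1 X127.776 Y33.475 F2306
G1 X116.810 Y37.506
G1 X111.905 Y48.110
G1 X115.936 Y59.076
G1 X126.540 Y63.981
G1 X137.506 Y59.950
G1 X142.411 Y49.346
G1 X138.380 Y38.380
M5

Since the viewBox matches the mm dimensions, user units are millimetres directly. The only transform is the Y-flip y_m = 168.391 − y_svg.

Shape 1 is a quadratic bezier drawn with `<path>`. Its stroke #008000 means score at S493, F2306. After flipping Y the toolpath is (202.601,153.636) → (158.425,115.604) → (109.979,87.366) → (57.264,68.924).

Shape 2 is a quadratic bezier drawn with `<path>`. Its stroke #008000 means score at S493, F2306. After flipping Y the toolpath is (243.119,113.803) → (208.061,97.769) → (169.509,93.403) → (127.463,100.704).

Shape 3 is a regular polygon drawn with `<polygon>`. Its stroke #008000 means score at S493, F2306. After flipping Y the toolpath is (138.380,38.380) → (127.776,33.475) → (116.810,37.506) → (111.905,48.110) → (115.936,59.076) → (126.540,63.981) → (137.506,59.950) → (142.411,49.346) → (138.380,38.380), returning to the start.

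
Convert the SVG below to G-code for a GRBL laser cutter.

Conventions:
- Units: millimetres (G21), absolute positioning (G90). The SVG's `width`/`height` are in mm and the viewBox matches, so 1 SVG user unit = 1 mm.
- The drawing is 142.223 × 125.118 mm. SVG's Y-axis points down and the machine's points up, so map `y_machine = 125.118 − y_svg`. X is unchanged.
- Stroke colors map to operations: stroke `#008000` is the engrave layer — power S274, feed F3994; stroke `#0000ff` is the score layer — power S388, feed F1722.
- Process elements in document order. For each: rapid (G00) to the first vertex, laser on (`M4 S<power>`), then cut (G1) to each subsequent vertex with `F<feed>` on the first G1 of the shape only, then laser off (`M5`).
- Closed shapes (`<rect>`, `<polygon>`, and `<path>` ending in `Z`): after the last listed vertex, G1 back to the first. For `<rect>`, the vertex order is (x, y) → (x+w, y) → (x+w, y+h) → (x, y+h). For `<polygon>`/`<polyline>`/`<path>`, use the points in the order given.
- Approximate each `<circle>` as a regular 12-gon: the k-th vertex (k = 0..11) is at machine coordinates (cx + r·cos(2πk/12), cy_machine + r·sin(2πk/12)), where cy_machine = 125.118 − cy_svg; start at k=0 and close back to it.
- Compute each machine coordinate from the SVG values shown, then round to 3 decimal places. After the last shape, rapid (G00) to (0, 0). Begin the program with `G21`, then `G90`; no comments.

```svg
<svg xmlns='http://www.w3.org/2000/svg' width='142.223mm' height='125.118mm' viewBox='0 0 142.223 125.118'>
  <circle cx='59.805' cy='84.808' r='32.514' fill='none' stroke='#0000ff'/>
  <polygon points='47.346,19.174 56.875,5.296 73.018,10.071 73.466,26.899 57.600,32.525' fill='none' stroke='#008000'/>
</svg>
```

G21
G90
G00 X92.319 Y40.310
M4 S388
G1 X87.963 Y56.567 F1722
G1 X76.062 Y68.468
G1 X59.805 Y72.824
G1 X43.548 Y68.468
G1 X31.647 Y56.567
G1 X27.291 Y40.310
G1 X31.647 Y24.053
G1 X43.548 Y12.152
G1 X59.805 Y7.796
G1 X76.062 Y12.152
G1 X87.963 Y24.053
G1 X92.319 Y40.310
M5
G00 X47.346 Y105.944
M4 S274
G1 X56.875 Y119.822 F3994
G1 X73.018 Y115.047
G1 X73.466 Y98.219
G1 X57.600 Y92.593
G1 X47.346 Y105.944
M5
G00 X0.000 Y0.000

viewBox `0 0 142.223 125.118` with mm width/height → 1 unit = 1 mm. Flip: y_m = 125.118 − y_svg.

**Shape 1** — `<circle>` circle, stroke `#0000ff` → score (S388, F1722). Machine vertices: (92.319,40.310) → (87.963,56.567) → (76.062,68.468) → (59.805,72.824) → (43.548,68.468) → (31.647,56.567) → (27.291,40.310) → (31.647,24.053) → (43.548,12.152) → (59.805,7.796) → (76.062,12.152) → (87.963,24.053) → (92.319,40.310). Closed: final G1 returns to the first vertex.

**Shape 2** — `<polygon>` regular polygon, stroke `#008000` → engrave (S274, F3994). Machine vertices: (47.346,105.944) → (56.875,119.822) → (73.018,115.047) → (73.466,98.219) → (57.600,92.593) → (47.346,105.944). Closed: final G1 returns to the first vertex.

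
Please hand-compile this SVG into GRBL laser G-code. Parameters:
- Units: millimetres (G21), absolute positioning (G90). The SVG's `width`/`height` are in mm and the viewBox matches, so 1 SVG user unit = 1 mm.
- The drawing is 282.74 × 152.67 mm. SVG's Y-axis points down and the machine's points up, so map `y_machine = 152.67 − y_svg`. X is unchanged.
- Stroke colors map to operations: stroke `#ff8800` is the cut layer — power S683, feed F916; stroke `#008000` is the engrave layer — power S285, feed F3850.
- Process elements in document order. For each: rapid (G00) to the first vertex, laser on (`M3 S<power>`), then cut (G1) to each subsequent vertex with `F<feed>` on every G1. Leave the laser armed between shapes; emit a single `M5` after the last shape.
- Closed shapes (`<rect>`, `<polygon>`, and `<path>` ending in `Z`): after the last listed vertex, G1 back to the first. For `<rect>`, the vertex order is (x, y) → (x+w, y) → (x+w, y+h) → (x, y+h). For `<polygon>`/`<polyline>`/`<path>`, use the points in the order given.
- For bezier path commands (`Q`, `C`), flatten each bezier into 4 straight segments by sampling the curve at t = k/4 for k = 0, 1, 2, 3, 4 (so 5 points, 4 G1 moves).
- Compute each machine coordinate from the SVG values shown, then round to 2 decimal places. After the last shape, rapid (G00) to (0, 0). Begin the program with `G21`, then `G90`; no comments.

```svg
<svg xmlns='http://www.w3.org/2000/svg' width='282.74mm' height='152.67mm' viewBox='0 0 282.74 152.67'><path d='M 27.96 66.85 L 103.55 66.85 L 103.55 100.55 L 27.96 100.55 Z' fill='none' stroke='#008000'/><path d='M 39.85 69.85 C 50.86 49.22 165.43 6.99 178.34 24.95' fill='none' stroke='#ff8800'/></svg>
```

G21
G90
G00 X27.96 Y85.82
M3 S285
G1 X103.55 Y85.82 F3850
G1 X103.55 Y52.12 F3850
G1 X27.96 Y52.12 F3850
G1 X27.96 Y85.82 F3850
G00 X39.85 Y82.82
M3 S683
G1 X64.32 Y101.06 F916
G1 X108.38 Y119.74 F916
G1 X152.80 Y131.18 F916
G1 X178.34 Y127.72 F916
M5
G00 X0.00 Y0.00

viewBox `0 0 282.74 152.67` with mm width/height → 1 unit = 1 mm. Flip: y_m = 152.67 − y_svg.

**Shape 1** — `<path>` rectangle, stroke `#008000` → engrave (S285, F3850). Machine vertices: (27.96,85.82) → (103.55,85.82) → (103.55,52.12) → (27.96,52.12) → (27.96,85.82). Closed: final G1 returns to the first vertex.

**Shape 2** — `<path>` cubic bezier, stroke `#ff8800` → cut (S683, F916). Control points (SVG): P0=(39.85,69.85), P1=(50.86,49.22), P2=(165.43,6.99), P3=(178.34,24.95); sampled at t=k/4. Machine vertices: (39.85,82.82) → (64.32,101.06) → (108.38,119.74) → (152.80,131.18) → (178.34,127.72). Open path.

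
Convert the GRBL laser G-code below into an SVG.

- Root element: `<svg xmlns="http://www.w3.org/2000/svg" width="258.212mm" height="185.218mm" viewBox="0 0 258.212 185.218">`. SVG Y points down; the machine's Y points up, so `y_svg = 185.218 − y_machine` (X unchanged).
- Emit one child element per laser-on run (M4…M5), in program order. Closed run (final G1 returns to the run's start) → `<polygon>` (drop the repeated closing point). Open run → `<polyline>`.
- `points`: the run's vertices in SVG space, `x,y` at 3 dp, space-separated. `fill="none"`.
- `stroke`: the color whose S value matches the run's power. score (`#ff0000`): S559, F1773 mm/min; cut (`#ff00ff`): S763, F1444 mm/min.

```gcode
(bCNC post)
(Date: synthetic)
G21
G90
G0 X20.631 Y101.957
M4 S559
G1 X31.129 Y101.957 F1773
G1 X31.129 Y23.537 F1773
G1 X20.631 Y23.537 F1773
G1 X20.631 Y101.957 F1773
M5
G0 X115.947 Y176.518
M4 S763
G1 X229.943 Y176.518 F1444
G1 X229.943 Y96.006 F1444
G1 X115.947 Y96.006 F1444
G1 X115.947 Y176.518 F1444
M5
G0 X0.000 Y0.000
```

Machine Y-up, SVG Y-down with viewBox height 185.218, so y_svg = 185.218 − y_machine; X carries over.

Run 1: power S559 maps to stroke `#ff0000` (score). The run returns to its start, so emit a `<polygon>` with points (Y-flipped): 20.631,83.261 31.129,83.261 31.129,161.681 20.631,161.681.

Run 2: the run's S763 means `#ff00ff` (cut). The run returns to its start, so emit a `<polygon>` with points (Y-flipped): 115.947,8.700 229.943,8.700 229.943,89.212 115.947,89.212.

<svg xmlns="http://www.w3.org/2000/svg" width="258.212mm" height="185.218mm" viewBox="0 0 258.212 185.218">
  <polygon points="20.631,83.261 31.129,83.261 31.129,161.681 20.631,161.681" fill="none" stroke="#ff0000"/>
  <polygon points="115.947,8.700 229.943,8.700 229.943,89.212 115.947,89.212" fill="none" stroke="#ff00ff"/>
</svg>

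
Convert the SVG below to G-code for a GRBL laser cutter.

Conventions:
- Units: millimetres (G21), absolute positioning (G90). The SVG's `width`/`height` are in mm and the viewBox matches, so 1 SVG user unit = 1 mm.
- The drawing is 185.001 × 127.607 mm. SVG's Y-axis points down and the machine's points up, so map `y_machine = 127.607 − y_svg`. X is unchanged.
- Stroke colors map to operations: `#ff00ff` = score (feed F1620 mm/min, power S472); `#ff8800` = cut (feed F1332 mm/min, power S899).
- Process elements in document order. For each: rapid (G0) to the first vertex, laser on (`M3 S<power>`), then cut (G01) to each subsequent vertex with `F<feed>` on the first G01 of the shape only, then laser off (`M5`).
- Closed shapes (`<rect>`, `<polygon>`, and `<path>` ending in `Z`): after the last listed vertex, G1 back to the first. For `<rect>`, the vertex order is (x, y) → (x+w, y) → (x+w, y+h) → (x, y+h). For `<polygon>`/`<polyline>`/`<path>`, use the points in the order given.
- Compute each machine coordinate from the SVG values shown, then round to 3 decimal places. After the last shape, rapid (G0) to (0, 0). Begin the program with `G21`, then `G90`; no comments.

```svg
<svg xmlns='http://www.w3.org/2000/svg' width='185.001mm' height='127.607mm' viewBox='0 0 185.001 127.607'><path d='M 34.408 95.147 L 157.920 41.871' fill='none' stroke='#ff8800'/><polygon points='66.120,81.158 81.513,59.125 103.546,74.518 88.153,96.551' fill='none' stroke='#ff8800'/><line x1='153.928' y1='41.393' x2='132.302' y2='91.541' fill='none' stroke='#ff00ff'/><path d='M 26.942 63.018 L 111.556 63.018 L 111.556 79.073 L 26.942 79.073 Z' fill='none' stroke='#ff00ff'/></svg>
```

1 u = 1 mm; y_m = 127.607 − y.

[1] `<path>` line segment, #ff8800→cut S899 F1332: (34.408,32.460) → (157.920,85.736)

[2] `<polygon>` regular polygon, #ff8800→cut S899 F1332: (66.120,46.449) → (81.513,68.482) → (103.546,53.089) → (88.153,31.056) → (66.120,46.449) (closed)

[3] `<line>` line segment, #ff00ff→score S472 F1620: (153.928,86.214) → (132.302,36.066)

[4] `<path>` rectangle, #ff00ff→score S472 F1620: (26.942,64.589) → (111.556,64.589) → (111.556,48.534) → (26.942,48.534) → (26.942,64.589) (closed)

G21
G90
G0 X34.408 Y32.460
M3 S899
G01 X157.920 Y85.736 F1332
M5
G0 X66.120 Y46.449
M3 S899
G01 X81.513 Y68.482 F1332
G01 X103.546 Y53.089
G01 X88.153 Y31.056
G01 X66.120 Y46.449
M5
G0 X153.928 Y86.214
M3 S472
G01 X132.302 Y36.066 F1620
M5
G0 X26.942 Y64.589
M3 S472
G01 X111.556 Y64.589 F1620
G01 X111.556 Y48.534
G01 X26.942 Y48.534
G01 X26.942 Y64.589
M5
G0 X0.000 Y0.000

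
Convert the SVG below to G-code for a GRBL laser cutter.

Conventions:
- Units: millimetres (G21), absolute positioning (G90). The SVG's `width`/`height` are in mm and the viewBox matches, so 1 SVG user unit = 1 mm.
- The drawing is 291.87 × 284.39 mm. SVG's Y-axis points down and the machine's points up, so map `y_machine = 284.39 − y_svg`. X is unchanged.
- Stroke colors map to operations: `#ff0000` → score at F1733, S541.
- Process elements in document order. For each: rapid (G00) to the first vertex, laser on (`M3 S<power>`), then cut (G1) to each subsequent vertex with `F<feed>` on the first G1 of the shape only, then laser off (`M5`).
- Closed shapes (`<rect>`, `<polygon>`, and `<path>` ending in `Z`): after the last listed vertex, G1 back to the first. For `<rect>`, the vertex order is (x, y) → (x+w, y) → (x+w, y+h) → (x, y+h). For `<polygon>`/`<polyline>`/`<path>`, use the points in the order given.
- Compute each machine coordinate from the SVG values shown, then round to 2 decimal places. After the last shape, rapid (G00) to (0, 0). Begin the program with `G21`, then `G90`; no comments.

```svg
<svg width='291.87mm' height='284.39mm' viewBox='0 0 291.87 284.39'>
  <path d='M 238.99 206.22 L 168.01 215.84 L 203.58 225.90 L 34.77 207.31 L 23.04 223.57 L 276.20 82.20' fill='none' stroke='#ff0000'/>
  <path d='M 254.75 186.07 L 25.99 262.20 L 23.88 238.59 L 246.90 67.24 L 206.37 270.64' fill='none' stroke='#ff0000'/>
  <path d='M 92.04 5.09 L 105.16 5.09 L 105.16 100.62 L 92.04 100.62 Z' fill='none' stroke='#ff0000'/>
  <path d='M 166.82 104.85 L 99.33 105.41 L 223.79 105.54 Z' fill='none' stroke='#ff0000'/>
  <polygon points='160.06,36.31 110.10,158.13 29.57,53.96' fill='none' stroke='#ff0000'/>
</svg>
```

viewBox `0 0 291.87 284.39` with mm width/height → 1 unit = 1 mm. Flip: y_m = 284.39 − y_svg.

**Shape 1** — `<path>` open polyline, stroke `#ff0000` → score (S541, F1733). Machine vertices: (238.99,78.17) → (168.01,68.55) → (203.58,58.49) → (34.77,77.08) → (23.04,60.82) → (276.20,202.19). Open path.

**Shape 2** — `<path>` open polyline, stroke `#ff0000` → score (S541, F1733). Machine vertices: (254.75,98.32) → (25.99,22.19) → (23.88,45.80) → (246.90,217.15) → (206.37,13.75). Open path.

**Shape 3** — `<path>` rectangle, stroke `#ff0000` → score (S541, F1733). Machine vertices: (92.04,279.30) → (105.16,279.30) → (105.16,183.77) → (92.04,183.77) → (92.04,279.30). Closed: final G1 returns to the first vertex.

**Shape 4** — `<path>` closed polygon, stroke `#ff0000` → score (S541, F1733). Machine vertices: (166.82,179.54) → (99.33,178.98) → (223.79,178.85) → (166.82,179.54). Closed: final G1 returns to the first vertex.

**Shape 5** — `<polygon>` regular polygon, stroke `#ff0000` → score (S541, F1733). Machine vertices: (160.06,248.08) → (110.10,126.26) → (29.57,230.43) → (160.06,248.08). Closed: final G1 returns to the first vertex.

G21
G90
G00 X238.99 Y78.17
M3 S541
G1 X168.01 Y68.55 F1733
G1 X203.58 Y58.49
G1 X34.77 Y77.08
G1 X23.04 Y60.82
G1 X276.20 Y202.19
M5
G00 X254.75 Y98.32
M3 S541
G1 X25.99 Y22.19 F1733
G1 X23.88 Y45.80
G1 X246.90 Y217.15
G1 X206.37 Y13.75
M5
G00 X92.04 Y279.30
M3 S541
G1 X105.16 Y279.30 F1733
G1 X105.16 Y183.77
G1 X92.04 Y183.77
G1 X92.04 Y279.30
M5
G00 X166.82 Y179.54
M3 S541
G1 X99.33 Y178.98 F1733
G1 X223.79 Y178.85
G1 X166.82 Y179.54
M5
G00 X160.06 Y248.08
M3 S541
G1 X110.10 Y126.26 F1733
G1 X29.57 Y230.43
G1 X160.06 Y248.08
M5
G00 X0.00 Y0.00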